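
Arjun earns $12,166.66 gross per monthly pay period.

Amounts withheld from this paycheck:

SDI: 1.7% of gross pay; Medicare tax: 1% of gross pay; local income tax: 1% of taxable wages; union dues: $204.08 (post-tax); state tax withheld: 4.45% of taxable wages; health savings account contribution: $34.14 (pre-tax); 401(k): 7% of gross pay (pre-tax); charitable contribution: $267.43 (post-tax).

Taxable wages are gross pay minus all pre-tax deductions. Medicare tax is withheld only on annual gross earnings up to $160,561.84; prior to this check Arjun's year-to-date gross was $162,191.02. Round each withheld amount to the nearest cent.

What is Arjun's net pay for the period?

401(k): $12,166.66 × 0.07 = $851.67
Health savings account contribution: $34.14
Pre-tax total = $851.67 + $34.14 = $885.81
Taxable wages = $12,166.66 − $885.81 = $11,280.85
State tax withheld: $11,280.85 × 0.0445 = $502.00
Local income tax: $11,280.85 × 0.01 = $112.81
SDI: $12,166.66 × 0.017 = $206.83
Medicare tax: annual cap $160,561.84 already reached (YTD $162,191.02), so $0.00
Union dues: $204.08
Charitable contribution: $267.43
Total deductions = $851.67 + $34.14 + $502.00 + $112.81 + $206.83 + $0.00 + $204.08 + $267.43 = $2,178.96
Net pay = $12,166.66 − $2,178.96 = $9,987.70

$9,987.70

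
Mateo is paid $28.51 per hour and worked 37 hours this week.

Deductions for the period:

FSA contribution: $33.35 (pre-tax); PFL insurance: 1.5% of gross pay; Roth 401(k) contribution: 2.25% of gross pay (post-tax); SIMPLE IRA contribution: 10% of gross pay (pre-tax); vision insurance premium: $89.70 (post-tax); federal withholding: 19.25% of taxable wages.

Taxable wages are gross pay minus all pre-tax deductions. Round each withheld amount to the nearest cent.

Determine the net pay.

Gross pay: 37 × $28.51 = $1054.87
FSA contribution: $33.35
SIMPLE IRA contribution: $1054.87 × 0.1 = $105.49
Pre-tax total = $33.35 + $105.49 = $138.84
Taxable wages = $1054.87 − $138.84 = $916.03
Federal withholding: $916.03 × 0.1925 = $176.34
PFL insurance: $1054.87 × 0.015 = $15.82
Roth 401(k) contribution: $1054.87 × 0.0225 = $23.73
Vision insurance premium: $89.70
Total deductions = $33.35 + $105.49 + $176.34 + $15.82 + $23.73 + $89.70 = $444.43
Net pay = $1054.87 − $444.43 = $610.44

$610.44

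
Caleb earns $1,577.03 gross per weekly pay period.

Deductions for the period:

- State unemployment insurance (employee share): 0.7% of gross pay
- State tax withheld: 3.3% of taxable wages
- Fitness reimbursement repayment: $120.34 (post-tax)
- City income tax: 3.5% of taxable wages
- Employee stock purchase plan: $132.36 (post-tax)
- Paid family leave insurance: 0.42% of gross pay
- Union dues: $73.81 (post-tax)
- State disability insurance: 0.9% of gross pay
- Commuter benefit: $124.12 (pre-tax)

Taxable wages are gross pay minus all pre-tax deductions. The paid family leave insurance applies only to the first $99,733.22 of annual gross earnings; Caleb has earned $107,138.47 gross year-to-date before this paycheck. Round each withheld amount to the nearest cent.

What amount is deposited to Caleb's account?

Commuter benefit: $124.12
Taxable wages = $1,577.03 − $124.12 = $1,452.91
City income tax: $1,452.91 × 0.035 = $50.85
State tax withheld: $1,452.91 × 0.033 = $47.95
State unemployment insurance (employee share): $1,577.03 × 0.007 = $11.04
Paid family leave insurance: annual cap $99,733.22 already reached (YTD $107,138.47), so $0.00
State disability insurance: $1,577.03 × 0.009 = $14.19
Employee stock purchase plan: $132.36
Fitness reimbursement repayment: $120.34
Union dues: $73.81
Total deductions = $124.12 + $50.85 + $47.95 + $11.04 + $0.00 + $14.19 + $132.36 + $120.34 + $73.81 = $574.66
Net pay = $1,577.03 − $574.66 = $1,002.37

$1,002.37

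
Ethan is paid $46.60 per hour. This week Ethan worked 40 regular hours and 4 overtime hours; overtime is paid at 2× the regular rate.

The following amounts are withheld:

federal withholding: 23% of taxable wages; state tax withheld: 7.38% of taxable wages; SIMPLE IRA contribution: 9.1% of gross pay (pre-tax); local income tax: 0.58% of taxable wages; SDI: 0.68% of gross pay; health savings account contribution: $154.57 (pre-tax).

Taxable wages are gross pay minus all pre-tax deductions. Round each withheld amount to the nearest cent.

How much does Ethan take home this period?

Regular pay: 40 × $46.60 = $1,864.00
Overtime pay: 4 × $46.60 × 2 = $372.80
Gross pay = $1,864.00 + $372.80 = $2,236.80
Health savings account contribution: $154.57
SIMPLE IRA contribution: $2,236.80 × 0.091 = $203.55
Pre-tax total = $154.57 + $203.55 = $358.12
Taxable wages = $2,236.80 − $358.12 = $1,878.68
Federal withholding: $1,878.68 × 0.23 = $432.10
State tax withheld: $1,878.68 × 0.0738 = $138.65
Local income tax: $1,878.68 × 0.0058 = $10.90
SDI: $2,236.80 × 0.0068 = $15.21
Total deductions = $154.57 + $203.55 + $432.10 + $138.65 + $10.90 + $15.21 = $954.98
Net pay = $2,236.80 − $954.98 = $1,281.82

$1,281.82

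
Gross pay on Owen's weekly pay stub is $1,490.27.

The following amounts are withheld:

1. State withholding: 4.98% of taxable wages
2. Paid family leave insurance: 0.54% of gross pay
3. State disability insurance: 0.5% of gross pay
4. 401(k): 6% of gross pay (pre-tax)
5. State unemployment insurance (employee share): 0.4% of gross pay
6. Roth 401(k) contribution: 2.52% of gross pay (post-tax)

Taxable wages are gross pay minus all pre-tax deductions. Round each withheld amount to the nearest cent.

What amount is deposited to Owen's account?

401(k): $1,490.27 × 0.06 = $89.42
Taxable wages = $1,490.27 − $89.42 = $1,400.85
State withholding: $1,400.85 × 0.0498 = $69.76
Paid family leave insurance: $1,490.27 × 0.0054 = $8.05
State disability insurance: $1,490.27 × 0.005 = $7.45
State unemployment insurance (employee share): $1,490.27 × 0.004 = $5.96
Roth 401(k) contribution: $1,490.27 × 0.0252 = $37.55
Total deductions = $89.42 + $69.76 + $8.05 + $7.45 + $5.96 + $37.55 = $218.19
Net pay = $1,490.27 − $218.19 = $1,272.08

$1,272.08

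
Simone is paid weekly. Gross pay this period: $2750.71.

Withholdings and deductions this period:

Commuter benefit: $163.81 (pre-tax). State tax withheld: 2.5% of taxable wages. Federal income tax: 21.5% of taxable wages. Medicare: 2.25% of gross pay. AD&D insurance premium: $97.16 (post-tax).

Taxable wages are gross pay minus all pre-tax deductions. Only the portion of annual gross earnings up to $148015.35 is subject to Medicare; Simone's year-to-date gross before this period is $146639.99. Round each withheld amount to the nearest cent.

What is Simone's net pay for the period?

$1837.94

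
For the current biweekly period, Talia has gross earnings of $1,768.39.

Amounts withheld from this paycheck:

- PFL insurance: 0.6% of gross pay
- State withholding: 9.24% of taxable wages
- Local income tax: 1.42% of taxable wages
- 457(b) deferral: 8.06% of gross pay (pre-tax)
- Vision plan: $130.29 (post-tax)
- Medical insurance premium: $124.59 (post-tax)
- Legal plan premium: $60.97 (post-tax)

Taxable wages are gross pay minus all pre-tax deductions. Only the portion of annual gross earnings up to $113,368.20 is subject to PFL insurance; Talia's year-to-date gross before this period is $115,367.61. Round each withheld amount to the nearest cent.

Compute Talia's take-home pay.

$1,136.69

457(b) deferral: $1,768.39 × 0.0806 = $142.53
Taxable wages = $1,768.39 − $142.53 = $1,625.86
Local income tax: $1,625.86 × 0.0142 = $23.09
State withholding: $1,625.86 × 0.0924 = $150.23
PFL insurance: annual cap $113,368.20 already reached (YTD $115,367.61), so $0.00
Medical insurance premium: $124.59
Vision plan: $130.29
Legal plan premium: $60.97
Total deductions = $142.53 + $23.09 + $150.23 + $0.00 + $124.59 + $130.29 + $60.97 = $631.70
Net pay = $1,768.39 − $631.70 = $1,136.69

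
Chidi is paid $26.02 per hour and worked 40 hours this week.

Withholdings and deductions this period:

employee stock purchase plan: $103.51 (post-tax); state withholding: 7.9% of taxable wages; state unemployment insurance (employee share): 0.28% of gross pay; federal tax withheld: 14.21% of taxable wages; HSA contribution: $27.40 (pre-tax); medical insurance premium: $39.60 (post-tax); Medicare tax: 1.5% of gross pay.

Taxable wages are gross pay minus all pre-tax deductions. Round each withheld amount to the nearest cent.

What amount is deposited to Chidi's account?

Gross pay: 40 × $26.02 = $1,040.80
HSA contribution: $27.40
Taxable wages = $1,040.80 − $27.40 = $1,013.40
Federal tax withheld: $1,013.40 × 0.1421 = $144.00
State withholding: $1,013.40 × 0.079 = $80.06
Medicare tax: $1,040.80 × 0.015 = $15.61
State unemployment insurance (employee share): $1,040.80 × 0.0028 = $2.91
Employee stock purchase plan: $103.51
Medical insurance premium: $39.60
Total deductions = $27.40 + $144.00 + $80.06 + $15.61 + $2.91 + $103.51 + $39.60 = $413.09
Net pay = $1,040.80 − $413.09 = $627.71

$627.71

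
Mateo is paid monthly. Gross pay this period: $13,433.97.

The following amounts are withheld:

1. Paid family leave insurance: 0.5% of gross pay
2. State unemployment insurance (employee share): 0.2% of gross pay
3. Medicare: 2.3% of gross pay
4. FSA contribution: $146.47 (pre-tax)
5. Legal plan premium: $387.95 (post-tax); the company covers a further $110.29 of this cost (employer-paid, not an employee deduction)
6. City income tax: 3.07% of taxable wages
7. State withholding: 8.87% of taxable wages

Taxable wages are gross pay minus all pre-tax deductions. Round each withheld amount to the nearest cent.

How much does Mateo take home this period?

$10,910.00

FSA contribution: $146.47
Taxable wages = $13,433.97 − $146.47 = $13,287.50
State withholding: $13,287.50 × 0.0887 = $1,178.60
City income tax: $13,287.50 × 0.0307 = $407.93
State unemployment insurance (employee share): $13,433.97 × 0.002 = $26.87
Medicare: $13,433.97 × 0.023 = $308.98
Paid family leave insurance: $13,433.97 × 0.005 = $67.17
Legal plan premium: $387.95
(Employer's $110.29 toward legal plan premium is not withheld from the employee.)
Total deductions = $146.47 + $1,178.60 + $407.93 + $26.87 + $308.98 + $67.17 + $387.95 = $2,523.97
Net pay = $13,433.97 − $2,523.97 = $10,910.00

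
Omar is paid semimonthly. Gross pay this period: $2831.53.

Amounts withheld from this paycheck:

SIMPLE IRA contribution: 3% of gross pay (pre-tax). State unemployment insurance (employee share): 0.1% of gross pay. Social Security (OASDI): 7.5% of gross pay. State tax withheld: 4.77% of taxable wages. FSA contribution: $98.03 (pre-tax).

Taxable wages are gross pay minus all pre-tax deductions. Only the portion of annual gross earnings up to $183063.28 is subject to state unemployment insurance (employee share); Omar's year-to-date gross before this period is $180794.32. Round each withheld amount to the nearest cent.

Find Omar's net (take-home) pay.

$2307.58

FSA contribution: $98.03
SIMPLE IRA contribution: $2831.53 × 0.03 = $84.95
Pre-tax total = $98.03 + $84.95 = $182.98
Taxable wages = $2831.53 − $182.98 = $2648.55
State tax withheld: $2648.55 × 0.0477 = $126.34
State unemployment insurance (employee share): only $183063.28 − $180794.32 = $2268.96 of this check is subject → $2268.96 × 0.001 = $2.27
Social Security (OASDI): $2831.53 × 0.075 = $212.36
Total deductions = $98.03 + $84.95 + $126.34 + $2.27 + $212.36 = $523.95
Net pay = $2831.53 − $523.95 = $2307.58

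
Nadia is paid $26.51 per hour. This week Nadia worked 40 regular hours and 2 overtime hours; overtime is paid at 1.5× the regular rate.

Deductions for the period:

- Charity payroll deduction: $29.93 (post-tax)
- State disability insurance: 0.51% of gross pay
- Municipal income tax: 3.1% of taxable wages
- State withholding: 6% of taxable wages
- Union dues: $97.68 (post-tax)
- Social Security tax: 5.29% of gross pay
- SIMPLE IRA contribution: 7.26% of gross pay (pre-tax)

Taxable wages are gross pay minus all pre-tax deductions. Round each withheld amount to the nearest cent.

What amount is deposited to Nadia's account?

$767.25

Regular pay: 40 × $26.51 = $1060.40
Overtime pay: 2 × $26.51 × 1.5 = $79.53
Gross pay = $1060.40 + $79.53 = $1139.93
SIMPLE IRA contribution: $1139.93 × 0.0726 = $82.76
Taxable wages = $1139.93 − $82.76 = $1057.17
State withholding: $1057.17 × 0.06 = $63.43
Municipal income tax: $1057.17 × 0.031 = $32.77
Social Security tax: $1139.93 × 0.0529 = $60.30
State disability insurance: $1139.93 × 0.0051 = $5.81
Union dues: $97.68
Charity payroll deduction: $29.93
Total deductions = $82.76 + $63.43 + $32.77 + $60.30 + $5.81 + $97.68 + $29.93 = $372.68
Net pay = $1139.93 − $372.68 = $767.25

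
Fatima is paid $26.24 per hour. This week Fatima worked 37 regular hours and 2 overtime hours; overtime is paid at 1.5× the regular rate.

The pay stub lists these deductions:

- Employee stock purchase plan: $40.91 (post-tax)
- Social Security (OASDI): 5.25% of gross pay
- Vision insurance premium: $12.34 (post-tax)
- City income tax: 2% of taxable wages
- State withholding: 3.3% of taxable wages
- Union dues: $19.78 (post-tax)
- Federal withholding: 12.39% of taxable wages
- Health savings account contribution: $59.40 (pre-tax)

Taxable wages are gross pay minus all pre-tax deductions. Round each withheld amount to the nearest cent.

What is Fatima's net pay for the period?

$686.90

Regular pay: 37 × $26.24 = $970.88
Overtime pay: 2 × $26.24 × 1.5 = $78.72
Gross pay = $970.88 + $78.72 = $1,049.60
Health savings account contribution: $59.40
Taxable wages = $1,049.60 − $59.40 = $990.20
State withholding: $990.20 × 0.033 = $32.68
Federal withholding: $990.20 × 0.1239 = $122.69
City income tax: $990.20 × 0.02 = $19.80
Social Security (OASDI): $1,049.60 × 0.0525 = $55.10
Vision insurance premium: $12.34
Union dues: $19.78
Employee stock purchase plan: $40.91
Total deductions = $59.40 + $32.68 + $122.69 + $19.80 + $55.10 + $12.34 + $19.78 + $40.91 = $362.70
Net pay = $1,049.60 − $362.70 = $686.90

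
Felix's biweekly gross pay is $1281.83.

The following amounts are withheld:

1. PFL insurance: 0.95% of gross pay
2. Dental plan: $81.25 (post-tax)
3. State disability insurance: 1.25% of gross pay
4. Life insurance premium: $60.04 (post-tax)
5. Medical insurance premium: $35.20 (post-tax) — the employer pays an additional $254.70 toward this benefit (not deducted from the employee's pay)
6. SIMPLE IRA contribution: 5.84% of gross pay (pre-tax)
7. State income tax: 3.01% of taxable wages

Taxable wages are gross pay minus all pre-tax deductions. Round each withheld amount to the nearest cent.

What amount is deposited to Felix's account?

SIMPLE IRA contribution: $1281.83 × 0.0584 = $74.86
Taxable wages = $1281.83 − $74.86 = $1206.97
State income tax: $1206.97 × 0.0301 = $36.33
State disability insurance: $1281.83 × 0.0125 = $16.02
PFL insurance: $1281.83 × 0.0095 = $12.18
Medical insurance premium: $35.20
Life insurance premium: $60.04
Dental plan: $81.25
(Employer's $254.70 toward medical insurance premium is not withheld from the employee.)
Total deductions = $74.86 + $36.33 + $16.02 + $12.18 + $35.20 + $60.04 + $81.25 = $315.88
Net pay = $1281.83 − $315.88 = $965.95

$965.95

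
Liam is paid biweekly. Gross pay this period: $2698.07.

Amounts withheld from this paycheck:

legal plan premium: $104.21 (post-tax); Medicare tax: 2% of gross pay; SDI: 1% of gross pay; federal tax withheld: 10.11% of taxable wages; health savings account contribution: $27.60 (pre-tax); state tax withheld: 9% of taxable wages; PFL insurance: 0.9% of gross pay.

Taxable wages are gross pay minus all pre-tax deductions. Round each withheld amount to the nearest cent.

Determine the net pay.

$1950.72

Health savings account contribution: $27.60
Taxable wages = $2698.07 − $27.60 = $2670.47
State tax withheld: $2670.47 × 0.09 = $240.34
Federal tax withheld: $2670.47 × 0.1011 = $269.98
Medicare tax: $2698.07 × 0.02 = $53.96
SDI: $2698.07 × 0.01 = $26.98
PFL insurance: $2698.07 × 0.009 = $24.28
Legal plan premium: $104.21
Total deductions = $27.60 + $240.34 + $269.98 + $53.96 + $26.98 + $24.28 + $104.21 = $747.35
Net pay = $2698.07 − $747.35 = $1950.72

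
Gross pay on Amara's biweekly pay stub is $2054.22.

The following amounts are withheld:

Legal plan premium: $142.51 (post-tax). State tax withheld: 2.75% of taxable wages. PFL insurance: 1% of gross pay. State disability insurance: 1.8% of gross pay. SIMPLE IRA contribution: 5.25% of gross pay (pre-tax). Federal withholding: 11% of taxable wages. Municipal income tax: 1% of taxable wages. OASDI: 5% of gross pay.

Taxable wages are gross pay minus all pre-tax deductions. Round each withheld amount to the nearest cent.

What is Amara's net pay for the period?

$1356.54

SIMPLE IRA contribution: $2054.22 × 0.0525 = $107.85
Taxable wages = $2054.22 − $107.85 = $1946.37
Municipal income tax: $1946.37 × 0.01 = $19.46
Federal withholding: $1946.37 × 0.11 = $214.10
State tax withheld: $1946.37 × 0.0275 = $53.53
PFL insurance: $2054.22 × 0.01 = $20.54
OASDI: $2054.22 × 0.05 = $102.71
State disability insurance: $2054.22 × 0.018 = $36.98
Legal plan premium: $142.51
Total deductions = $107.85 + $19.46 + $214.10 + $53.53 + $20.54 + $102.71 + $36.98 + $142.51 = $697.68
Net pay = $2054.22 − $697.68 = $1356.54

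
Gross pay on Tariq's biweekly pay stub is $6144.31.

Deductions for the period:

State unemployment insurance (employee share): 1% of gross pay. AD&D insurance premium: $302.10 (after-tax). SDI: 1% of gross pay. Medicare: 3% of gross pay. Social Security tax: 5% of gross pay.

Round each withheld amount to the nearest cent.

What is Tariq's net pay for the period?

$5227.78

SDI: $6144.31 × 0.01 = $61.44
Social Security tax: $6144.31 × 0.05 = $307.22
State unemployment insurance (employee share): $6144.31 × 0.01 = $61.44
Medicare: $6144.31 × 0.03 = $184.33
AD&D insurance premium: $302.10
Total deductions = $61.44 + $307.22 + $61.44 + $184.33 + $302.10 = $916.53
Net pay = $6144.31 − $916.53 = $5227.78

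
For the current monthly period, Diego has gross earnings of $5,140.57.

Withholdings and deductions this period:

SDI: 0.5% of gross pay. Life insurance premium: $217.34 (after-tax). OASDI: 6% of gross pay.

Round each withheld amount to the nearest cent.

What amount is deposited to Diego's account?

$4,589.10

SDI: $5,140.57 × 0.005 = $25.70
OASDI: $5,140.57 × 0.06 = $308.43
Life insurance premium: $217.34
Total deductions = $25.70 + $308.43 + $217.34 = $551.47
Net pay = $5,140.57 − $551.47 = $4,589.10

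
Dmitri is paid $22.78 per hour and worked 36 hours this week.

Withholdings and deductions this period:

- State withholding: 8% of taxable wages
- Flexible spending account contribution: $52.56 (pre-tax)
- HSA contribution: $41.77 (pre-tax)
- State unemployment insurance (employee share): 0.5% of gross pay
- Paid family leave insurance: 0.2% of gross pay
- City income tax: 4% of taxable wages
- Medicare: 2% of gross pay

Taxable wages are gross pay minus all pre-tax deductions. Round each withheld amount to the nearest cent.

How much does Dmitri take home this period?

$616.52

Gross pay: 36 × $22.78 = $820.08
HSA contribution: $41.77
Flexible spending account contribution: $52.56
Pre-tax total = $41.77 + $52.56 = $94.33
Taxable wages = $820.08 − $94.33 = $725.75
State withholding: $725.75 × 0.08 = $58.06
City income tax: $725.75 × 0.04 = $29.03
Paid family leave insurance: $820.08 × 0.002 = $1.64
State unemployment insurance (employee share): $820.08 × 0.005 = $4.10
Medicare: $820.08 × 0.02 = $16.40
Total deductions = $41.77 + $52.56 + $58.06 + $29.03 + $1.64 + $4.10 + $16.40 = $203.56
Net pay = $820.08 − $203.56 = $616.52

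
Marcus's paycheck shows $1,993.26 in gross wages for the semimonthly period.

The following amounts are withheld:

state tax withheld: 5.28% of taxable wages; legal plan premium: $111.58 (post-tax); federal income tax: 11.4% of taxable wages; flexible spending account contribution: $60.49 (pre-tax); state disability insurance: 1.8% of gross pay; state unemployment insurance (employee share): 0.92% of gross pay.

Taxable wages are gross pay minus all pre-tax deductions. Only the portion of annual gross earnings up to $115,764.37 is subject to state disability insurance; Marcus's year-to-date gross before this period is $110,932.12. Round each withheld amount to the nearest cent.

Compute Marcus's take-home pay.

Flexible spending account contribution: $60.49
Taxable wages = $1,993.26 − $60.49 = $1,932.77
Federal income tax: $1,932.77 × 0.114 = $220.34
State tax withheld: $1,932.77 × 0.0528 = $102.05
State unemployment insurance (employee share): $1,993.26 × 0.0092 = $18.34
State disability insurance: cap not yet reached, full $1,993.26 is subject → $1,993.26 × 0.018 = $35.88
Legal plan premium: $111.58
Total deductions = $60.49 + $220.34 + $102.05 + $18.34 + $35.88 + $111.58 = $548.68
Net pay = $1,993.26 − $548.68 = $1,444.58

$1,444.58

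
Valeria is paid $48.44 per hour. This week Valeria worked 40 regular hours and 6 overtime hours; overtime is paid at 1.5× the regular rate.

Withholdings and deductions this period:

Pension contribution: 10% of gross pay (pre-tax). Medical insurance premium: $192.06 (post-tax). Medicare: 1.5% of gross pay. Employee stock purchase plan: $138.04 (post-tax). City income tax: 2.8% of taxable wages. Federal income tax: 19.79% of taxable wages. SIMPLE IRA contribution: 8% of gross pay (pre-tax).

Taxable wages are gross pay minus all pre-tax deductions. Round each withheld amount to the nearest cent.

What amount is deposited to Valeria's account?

$1,140.94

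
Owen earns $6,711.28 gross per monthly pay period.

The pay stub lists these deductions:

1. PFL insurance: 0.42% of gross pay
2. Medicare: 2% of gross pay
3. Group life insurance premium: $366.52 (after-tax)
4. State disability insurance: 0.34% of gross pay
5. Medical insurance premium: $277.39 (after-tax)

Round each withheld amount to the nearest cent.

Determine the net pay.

$5,882.13

State disability insurance: $6,711.28 × 0.0034 = $22.82
PFL insurance: $6,711.28 × 0.0042 = $28.19
Medicare: $6,711.28 × 0.02 = $134.23
Medical insurance premium: $277.39
Group life insurance premium: $366.52
Total deductions = $22.82 + $28.19 + $134.23 + $277.39 + $366.52 = $829.15
Net pay = $6,711.28 − $829.15 = $5,882.13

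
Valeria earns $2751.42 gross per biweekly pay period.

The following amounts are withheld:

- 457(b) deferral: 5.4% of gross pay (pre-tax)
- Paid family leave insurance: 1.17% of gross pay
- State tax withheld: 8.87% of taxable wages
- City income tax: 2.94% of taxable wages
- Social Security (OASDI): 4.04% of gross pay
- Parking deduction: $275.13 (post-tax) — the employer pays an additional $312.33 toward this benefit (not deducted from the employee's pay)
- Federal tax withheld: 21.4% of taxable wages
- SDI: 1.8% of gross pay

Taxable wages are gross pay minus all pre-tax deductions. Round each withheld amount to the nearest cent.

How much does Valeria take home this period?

457(b) deferral: $2751.42 × 0.054 = $148.58
Taxable wages = $2751.42 − $148.58 = $2602.84
Federal tax withheld: $2602.84 × 0.214 = $557.01
City income tax: $2602.84 × 0.0294 = $76.52
State tax withheld: $2602.84 × 0.0887 = $230.87
Paid family leave insurance: $2751.42 × 0.0117 = $32.19
Social Security (OASDI): $2751.42 × 0.0404 = $111.16
SDI: $2751.42 × 0.018 = $49.53
Parking deduction: $275.13
(Employer's $312.33 toward parking deduction is not withheld from the employee.)
Total deductions = $148.58 + $557.01 + $76.52 + $230.87 + $32.19 + $111.16 + $49.53 + $275.13 = $1480.99
Net pay = $2751.42 − $1480.99 = $1270.43

$1270.43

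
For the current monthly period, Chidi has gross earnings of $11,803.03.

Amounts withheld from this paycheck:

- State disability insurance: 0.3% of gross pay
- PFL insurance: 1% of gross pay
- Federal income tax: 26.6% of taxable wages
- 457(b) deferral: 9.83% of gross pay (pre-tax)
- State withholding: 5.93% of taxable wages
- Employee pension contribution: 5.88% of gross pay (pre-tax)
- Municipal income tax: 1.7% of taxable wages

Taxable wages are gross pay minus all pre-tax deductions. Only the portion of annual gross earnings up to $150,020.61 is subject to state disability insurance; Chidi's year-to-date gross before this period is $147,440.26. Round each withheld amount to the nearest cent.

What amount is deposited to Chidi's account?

457(b) deferral: $11,803.03 × 0.0983 = $1,160.24
Employee pension contribution: $11,803.03 × 0.0588 = $694.02
Pre-tax total = $1,160.24 + $694.02 = $1,854.26
Taxable wages = $11,803.03 − $1,854.26 = $9,948.77
State withholding: $9,948.77 × 0.0593 = $589.96
Municipal income tax: $9,948.77 × 0.017 = $169.13
Federal income tax: $9,948.77 × 0.266 = $2,646.37
PFL insurance: $11,803.03 × 0.01 = $118.03
State disability insurance: only $150,020.61 − $147,440.26 = $2,580.35 of this check is subject → $2,580.35 × 0.003 = $7.74
Total deductions = $1,160.24 + $694.02 + $589.96 + $169.13 + $2,646.37 + $118.03 + $7.74 = $5,385.49
Net pay = $11,803.03 − $5,385.49 = $6,417.54

$6,417.54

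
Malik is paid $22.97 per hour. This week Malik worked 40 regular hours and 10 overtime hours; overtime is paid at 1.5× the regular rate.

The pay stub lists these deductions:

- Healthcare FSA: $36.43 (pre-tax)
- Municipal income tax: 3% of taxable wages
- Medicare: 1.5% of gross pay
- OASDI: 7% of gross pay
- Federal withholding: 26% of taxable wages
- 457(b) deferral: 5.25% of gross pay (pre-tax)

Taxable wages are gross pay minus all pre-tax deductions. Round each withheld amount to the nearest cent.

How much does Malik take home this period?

$716.64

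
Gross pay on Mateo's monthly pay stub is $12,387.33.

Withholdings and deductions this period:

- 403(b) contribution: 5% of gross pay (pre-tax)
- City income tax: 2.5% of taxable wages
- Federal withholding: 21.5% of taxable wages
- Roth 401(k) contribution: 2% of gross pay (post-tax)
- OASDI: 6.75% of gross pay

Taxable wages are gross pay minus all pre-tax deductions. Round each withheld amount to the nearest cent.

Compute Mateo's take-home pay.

$7,859.76

403(b) contribution: $12,387.33 × 0.05 = $619.37
Taxable wages = $12,387.33 − $619.37 = $11,767.96
Federal withholding: $11,767.96 × 0.215 = $2,530.11
City income tax: $11,767.96 × 0.025 = $294.20
OASDI: $12,387.33 × 0.0675 = $836.14
Roth 401(k) contribution: $12,387.33 × 0.02 = $247.75
Total deductions = $619.37 + $2,530.11 + $294.20 + $836.14 + $247.75 = $4,527.57
Net pay = $12,387.33 − $4,527.57 = $7,859.76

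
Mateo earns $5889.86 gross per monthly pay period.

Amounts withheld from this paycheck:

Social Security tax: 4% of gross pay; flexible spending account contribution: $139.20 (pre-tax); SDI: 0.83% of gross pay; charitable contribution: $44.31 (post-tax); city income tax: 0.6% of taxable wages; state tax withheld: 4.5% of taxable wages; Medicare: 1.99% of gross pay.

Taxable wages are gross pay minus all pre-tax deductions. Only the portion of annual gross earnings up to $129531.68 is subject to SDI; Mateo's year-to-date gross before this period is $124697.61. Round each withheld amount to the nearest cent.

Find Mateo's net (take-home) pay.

Flexible spending account contribution: $139.20
Taxable wages = $5889.86 − $139.20 = $5750.66
City income tax: $5750.66 × 0.006 = $34.50
State tax withheld: $5750.66 × 0.045 = $258.78
SDI: only $129531.68 − $124697.61 = $4834.07 of this check is subject → $4834.07 × 0.0083 = $40.12
Social Security tax: $5889.86 × 0.04 = $235.59
Medicare: $5889.86 × 0.0199 = $117.21
Charitable contribution: $44.31
Total deductions = $139.20 + $34.50 + $258.78 + $40.12 + $235.59 + $117.21 + $44.31 = $869.71
Net pay = $5889.86 − $869.71 = $5020.15

$5020.15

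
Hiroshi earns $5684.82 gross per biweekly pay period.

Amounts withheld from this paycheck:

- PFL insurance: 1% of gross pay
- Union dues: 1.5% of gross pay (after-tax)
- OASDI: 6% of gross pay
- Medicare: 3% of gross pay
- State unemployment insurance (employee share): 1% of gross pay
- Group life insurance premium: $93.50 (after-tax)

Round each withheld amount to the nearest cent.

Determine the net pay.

$4880.72

PFL insurance: $5684.82 × 0.01 = $56.85
State unemployment insurance (employee share): $5684.82 × 0.01 = $56.85
OASDI: $5684.82 × 0.06 = $341.09
Medicare: $5684.82 × 0.03 = $170.54
Union dues: $5684.82 × 0.015 = $85.27
Group life insurance premium: $93.50
Total deductions = $56.85 + $56.85 + $341.09 + $170.54 + $85.27 + $93.50 = $804.10
Net pay = $5684.82 − $804.10 = $4880.72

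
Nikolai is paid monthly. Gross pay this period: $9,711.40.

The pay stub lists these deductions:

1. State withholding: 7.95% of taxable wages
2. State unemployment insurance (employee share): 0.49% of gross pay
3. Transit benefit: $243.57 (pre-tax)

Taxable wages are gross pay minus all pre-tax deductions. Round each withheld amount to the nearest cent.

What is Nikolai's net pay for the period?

$8,667.55

Transit benefit: $243.57
Taxable wages = $9,711.40 − $243.57 = $9,467.83
State withholding: $9,467.83 × 0.0795 = $752.69
State unemployment insurance (employee share): $9,711.40 × 0.0049 = $47.59
Total deductions = $243.57 + $752.69 + $47.59 = $1,043.85
Net pay = $9,711.40 − $1,043.85 = $8,667.55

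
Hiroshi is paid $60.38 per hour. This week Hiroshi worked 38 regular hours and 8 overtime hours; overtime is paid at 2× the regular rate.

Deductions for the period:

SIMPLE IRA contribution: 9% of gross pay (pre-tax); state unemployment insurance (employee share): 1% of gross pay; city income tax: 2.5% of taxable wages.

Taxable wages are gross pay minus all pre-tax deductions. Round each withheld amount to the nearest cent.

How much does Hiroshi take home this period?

$2860.28

Regular pay: 38 × $60.38 = $2294.44
Overtime pay: 8 × $60.38 × 2 = $966.08
Gross pay = $2294.44 + $966.08 = $3260.52
SIMPLE IRA contribution: $3260.52 × 0.09 = $293.45
Taxable wages = $3260.52 − $293.45 = $2967.07
City income tax: $2967.07 × 0.025 = $74.18
State unemployment insurance (employee share): $3260.52 × 0.01 = $32.61
Total deductions = $293.45 + $74.18 + $32.61 = $400.24
Net pay = $3260.52 − $400.24 = $2860.28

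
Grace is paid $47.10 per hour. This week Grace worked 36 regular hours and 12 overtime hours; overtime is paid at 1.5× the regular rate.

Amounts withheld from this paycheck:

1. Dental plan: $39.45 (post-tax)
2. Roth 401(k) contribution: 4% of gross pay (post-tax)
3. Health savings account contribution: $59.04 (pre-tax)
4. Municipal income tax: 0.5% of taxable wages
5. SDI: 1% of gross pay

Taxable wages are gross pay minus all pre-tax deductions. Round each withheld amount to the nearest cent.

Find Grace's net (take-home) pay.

Regular pay: 36 × $47.10 = $1695.60
Overtime pay: 12 × $47.10 × 1.5 = $847.80
Gross pay = $1695.60 + $847.80 = $2543.40
Health savings account contribution: $59.04
Taxable wages = $2543.40 − $59.04 = $2484.36
Municipal income tax: $2484.36 × 0.005 = $12.42
SDI: $2543.40 × 0.01 = $25.43
Dental plan: $39.45
Roth 401(k) contribution: $2543.40 × 0.04 = $101.74
Total deductions = $59.04 + $12.42 + $25.43 + $39.45 + $101.74 = $238.08
Net pay = $2543.40 − $238.08 = $2305.32

$2305.32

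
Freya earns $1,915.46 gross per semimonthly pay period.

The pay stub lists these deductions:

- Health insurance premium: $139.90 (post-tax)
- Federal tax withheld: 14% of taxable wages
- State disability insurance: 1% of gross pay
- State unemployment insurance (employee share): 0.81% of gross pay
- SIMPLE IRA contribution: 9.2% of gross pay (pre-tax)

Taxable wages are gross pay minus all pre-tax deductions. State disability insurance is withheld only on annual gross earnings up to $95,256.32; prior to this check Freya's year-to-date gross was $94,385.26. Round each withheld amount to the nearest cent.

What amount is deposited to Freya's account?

$1,331.62

SIMPLE IRA contribution: $1,915.46 × 0.092 = $176.22
Taxable wages = $1,915.46 − $176.22 = $1,739.24
Federal tax withheld: $1,739.24 × 0.14 = $243.49
State unemployment insurance (employee share): $1,915.46 × 0.0081 = $15.52
State disability insurance: only $95,256.32 − $94,385.26 = $871.06 of this check is subject → $871.06 × 0.01 = $8.71
Health insurance premium: $139.90
Total deductions = $176.22 + $243.49 + $15.52 + $8.71 + $139.90 = $583.84
Net pay = $1,915.46 − $583.84 = $1,331.62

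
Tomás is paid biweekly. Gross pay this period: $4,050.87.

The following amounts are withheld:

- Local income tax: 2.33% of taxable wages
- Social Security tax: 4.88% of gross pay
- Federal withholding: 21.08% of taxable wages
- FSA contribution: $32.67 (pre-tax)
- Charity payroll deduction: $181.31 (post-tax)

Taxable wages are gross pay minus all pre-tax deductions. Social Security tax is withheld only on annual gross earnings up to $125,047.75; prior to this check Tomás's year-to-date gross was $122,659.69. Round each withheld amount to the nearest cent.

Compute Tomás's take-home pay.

FSA contribution: $32.67
Taxable wages = $4,050.87 − $32.67 = $4,018.20
Federal withholding: $4,018.20 × 0.2108 = $847.04
Local income tax: $4,018.20 × 0.0233 = $93.62
Social Security tax: only $125,047.75 − $122,659.69 = $2,388.06 of this check is subject → $2,388.06 × 0.0488 = $116.54
Charity payroll deduction: $181.31
Total deductions = $32.67 + $847.04 + $93.62 + $116.54 + $181.31 = $1,271.18
Net pay = $4,050.87 − $1,271.18 = $2,779.69

$2,779.69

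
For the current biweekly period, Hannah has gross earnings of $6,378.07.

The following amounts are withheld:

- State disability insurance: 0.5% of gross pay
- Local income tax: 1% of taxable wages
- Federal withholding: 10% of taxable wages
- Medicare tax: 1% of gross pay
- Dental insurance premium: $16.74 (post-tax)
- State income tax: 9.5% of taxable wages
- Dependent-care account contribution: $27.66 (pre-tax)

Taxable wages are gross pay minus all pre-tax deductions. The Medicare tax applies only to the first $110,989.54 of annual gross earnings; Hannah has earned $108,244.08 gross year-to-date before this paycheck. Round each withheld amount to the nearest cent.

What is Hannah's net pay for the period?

Dependent-care account contribution: $27.66
Taxable wages = $6,378.07 − $27.66 = $6,350.41
Federal withholding: $6,350.41 × 0.1 = $635.04
State income tax: $6,350.41 × 0.095 = $603.29
Local income tax: $6,350.41 × 0.01 = $63.50
State disability insurance: $6,378.07 × 0.005 = $31.89
Medicare tax: only $110,989.54 − $108,244.08 = $2,745.46 of this check is subject → $2,745.46 × 0.01 = $27.45
Dental insurance premium: $16.74
Total deductions = $27.66 + $635.04 + $603.29 + $63.50 + $31.89 + $27.45 + $16.74 = $1,405.57
Net pay = $6,378.07 − $1,405.57 = $4,972.50

$4,972.50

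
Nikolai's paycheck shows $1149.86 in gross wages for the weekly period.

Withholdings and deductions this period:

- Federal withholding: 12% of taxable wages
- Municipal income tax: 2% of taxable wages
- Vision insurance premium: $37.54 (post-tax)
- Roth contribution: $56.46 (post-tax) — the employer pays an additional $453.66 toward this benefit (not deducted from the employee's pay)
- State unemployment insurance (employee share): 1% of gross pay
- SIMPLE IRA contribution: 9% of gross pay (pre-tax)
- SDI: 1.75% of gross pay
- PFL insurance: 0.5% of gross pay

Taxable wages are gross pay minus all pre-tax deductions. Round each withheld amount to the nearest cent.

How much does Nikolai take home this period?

SIMPLE IRA contribution: $1149.86 × 0.09 = $103.49
Taxable wages = $1149.86 − $103.49 = $1046.37
Federal withholding: $1046.37 × 0.12 = $125.56
Municipal income tax: $1046.37 × 0.02 = $20.93
PFL insurance: $1149.86 × 0.005 = $5.75
State unemployment insurance (employee share): $1149.86 × 0.01 = $11.50
SDI: $1149.86 × 0.0175 = $20.12
Vision insurance premium: $37.54
Roth contribution: $56.46
(Employer's $453.66 toward Roth contribution is not withheld from the employee.)
Total deductions = $103.49 + $125.56 + $20.93 + $5.75 + $11.50 + $20.12 + $37.54 + $56.46 = $381.35
Net pay = $1149.86 − $381.35 = $768.51

$768.51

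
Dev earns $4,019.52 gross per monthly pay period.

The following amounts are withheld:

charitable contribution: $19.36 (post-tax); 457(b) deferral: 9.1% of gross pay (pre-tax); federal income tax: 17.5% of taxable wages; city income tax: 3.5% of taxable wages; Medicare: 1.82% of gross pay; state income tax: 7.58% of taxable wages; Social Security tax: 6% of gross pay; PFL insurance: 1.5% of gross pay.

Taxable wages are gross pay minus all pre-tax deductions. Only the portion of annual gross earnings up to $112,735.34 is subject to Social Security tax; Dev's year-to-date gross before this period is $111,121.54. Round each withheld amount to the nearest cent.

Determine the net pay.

457(b) deferral: $4,019.52 × 0.091 = $365.78
Taxable wages = $4,019.52 − $365.78 = $3,653.74
Federal income tax: $3,653.74 × 0.175 = $639.40
City income tax: $3,653.74 × 0.035 = $127.88
State income tax: $3,653.74 × 0.0758 = $276.95
PFL insurance: $4,019.52 × 0.015 = $60.29
Social Security tax: only $112,735.34 − $111,121.54 = $1,613.80 of this check is subject → $1,613.80 × 0.06 = $96.83
Medicare: $4,019.52 × 0.0182 = $73.16
Charitable contribution: $19.36
Total deductions = $365.78 + $639.40 + $127.88 + $276.95 + $60.29 + $96.83 + $73.16 + $19.36 = $1,659.65
Net pay = $4,019.52 − $1,659.65 = $2,359.87

$2,359.87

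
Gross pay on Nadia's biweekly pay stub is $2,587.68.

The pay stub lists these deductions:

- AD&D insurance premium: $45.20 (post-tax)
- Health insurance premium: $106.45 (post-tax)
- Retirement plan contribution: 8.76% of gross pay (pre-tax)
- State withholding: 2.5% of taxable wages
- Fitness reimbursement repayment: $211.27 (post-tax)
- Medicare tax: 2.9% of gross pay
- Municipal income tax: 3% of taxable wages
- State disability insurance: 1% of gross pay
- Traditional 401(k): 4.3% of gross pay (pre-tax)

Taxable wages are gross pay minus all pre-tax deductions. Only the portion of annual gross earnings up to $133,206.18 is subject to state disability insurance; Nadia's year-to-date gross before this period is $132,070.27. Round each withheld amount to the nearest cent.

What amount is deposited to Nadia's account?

$1,676.68

Traditional 401(k): $2,587.68 × 0.043 = $111.27
Retirement plan contribution: $2,587.68 × 0.0876 = $226.68
Pre-tax total = $111.27 + $226.68 = $337.95
Taxable wages = $2,587.68 − $337.95 = $2,249.73
Municipal income tax: $2,249.73 × 0.03 = $67.49
State withholding: $2,249.73 × 0.025 = $56.24
State disability insurance: only $133,206.18 − $132,070.27 = $1,135.91 of this check is subject → $1,135.91 × 0.01 = $11.36
Medicare tax: $2,587.68 × 0.029 = $75.04
Fitness reimbursement repayment: $211.27
Health insurance premium: $106.45
AD&D insurance premium: $45.20
Total deductions = $111.27 + $226.68 + $67.49 + $56.24 + $11.36 + $75.04 + $211.27 + $106.45 + $45.20 = $911.00
Net pay = $2,587.68 − $911.00 = $1,676.68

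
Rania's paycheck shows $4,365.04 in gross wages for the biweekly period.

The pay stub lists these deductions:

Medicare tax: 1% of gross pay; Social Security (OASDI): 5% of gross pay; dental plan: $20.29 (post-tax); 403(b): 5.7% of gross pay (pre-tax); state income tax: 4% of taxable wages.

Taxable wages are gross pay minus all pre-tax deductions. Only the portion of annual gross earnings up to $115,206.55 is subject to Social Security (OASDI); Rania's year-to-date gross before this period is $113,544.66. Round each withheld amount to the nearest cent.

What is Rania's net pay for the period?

$3,804.55

403(b): $4,365.04 × 0.057 = $248.81
Taxable wages = $4,365.04 − $248.81 = $4,116.23
State income tax: $4,116.23 × 0.04 = $164.65
Social Security (OASDI): only $115,206.55 − $113,544.66 = $1,661.89 of this check is subject → $1,661.89 × 0.05 = $83.09
Medicare tax: $4,365.04 × 0.01 = $43.65
Dental plan: $20.29
Total deductions = $248.81 + $164.65 + $83.09 + $43.65 + $20.29 = $560.49
Net pay = $4,365.04 − $560.49 = $3,804.55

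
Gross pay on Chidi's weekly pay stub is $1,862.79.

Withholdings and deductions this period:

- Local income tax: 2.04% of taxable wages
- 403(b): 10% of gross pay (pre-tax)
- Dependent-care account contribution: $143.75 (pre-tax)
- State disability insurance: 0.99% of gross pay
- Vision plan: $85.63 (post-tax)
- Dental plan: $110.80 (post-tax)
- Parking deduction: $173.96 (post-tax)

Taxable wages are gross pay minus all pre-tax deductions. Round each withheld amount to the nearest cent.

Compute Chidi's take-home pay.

403(b): $1,862.79 × 0.1 = $186.28
Dependent-care account contribution: $143.75
Pre-tax total = $186.28 + $143.75 = $330.03
Taxable wages = $1,862.79 − $330.03 = $1,532.76
Local income tax: $1,532.76 × 0.0204 = $31.27
State disability insurance: $1,862.79 × 0.0099 = $18.44
Parking deduction: $173.96
Dental plan: $110.80
Vision plan: $85.63
Total deductions = $186.28 + $143.75 + $31.27 + $18.44 + $173.96 + $110.80 + $85.63 = $750.13
Net pay = $1,862.79 − $750.13 = $1,112.66

$1,112.66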